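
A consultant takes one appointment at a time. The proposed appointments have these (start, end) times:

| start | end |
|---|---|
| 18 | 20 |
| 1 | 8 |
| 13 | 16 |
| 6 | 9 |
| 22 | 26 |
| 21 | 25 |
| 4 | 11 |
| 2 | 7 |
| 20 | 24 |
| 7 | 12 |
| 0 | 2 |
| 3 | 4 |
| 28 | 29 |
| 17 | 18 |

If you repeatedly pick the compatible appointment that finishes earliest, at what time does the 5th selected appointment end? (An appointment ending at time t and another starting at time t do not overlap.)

Sort by end time and greedily take each interval whose start is ≥ the last chosen end.
By end time: (0,2), (3,4), (2,7), (1,8), (6,9), (4,11), (7,12), (13,16), (17,18), (18,20), (20,24), (21,25), (22,26), (28,29).
Pick (0,2); next start ≥ 2 → (3,4); next start ≥ 4 → (6,9); next start ≥ 9 → (13,16); next start ≥ 16 → (17,18); next start ≥ 18 → (18,20); next start ≥ 20 → (20,24); next start ≥ 24 → (28,29).
Selected: (0,2) (3,4) (6,9) (13,16) (17,18) (18,20) (20,24) (28,29)

18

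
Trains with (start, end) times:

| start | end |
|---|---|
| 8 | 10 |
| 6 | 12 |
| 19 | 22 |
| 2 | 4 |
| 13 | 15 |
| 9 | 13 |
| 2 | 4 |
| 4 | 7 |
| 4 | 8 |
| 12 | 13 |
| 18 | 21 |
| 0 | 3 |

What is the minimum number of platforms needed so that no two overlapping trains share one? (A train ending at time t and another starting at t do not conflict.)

3

The answer is the maximum number of intervals overlapping at any instant.
Events (time:±→running): 0:+→1 2:+→2 2:+→3 … peak 3.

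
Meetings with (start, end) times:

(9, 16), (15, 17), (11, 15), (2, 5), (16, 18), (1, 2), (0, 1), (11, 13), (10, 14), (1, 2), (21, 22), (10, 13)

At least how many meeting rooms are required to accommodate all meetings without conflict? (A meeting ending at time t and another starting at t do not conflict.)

5

The answer is the maximum number of intervals overlapping at any instant.
starts: [0, 1, 1, 2, 9, 10, 10, 11, 11, 15, 16, 21]
ends:   [1, 2, 2, 5, 13, 13, 14, 15, 16, 17, 18, 22]
s0→1 e1→0 s1→1 s1→2 e2→1 e2→0 s2→1 e5→0 s9→1 s10→2 s10→3 s11→4 s11→5  — peak 5.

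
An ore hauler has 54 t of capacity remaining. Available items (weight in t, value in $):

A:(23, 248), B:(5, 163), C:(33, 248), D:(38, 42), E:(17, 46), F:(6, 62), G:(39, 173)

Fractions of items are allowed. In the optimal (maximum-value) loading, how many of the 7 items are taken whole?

3

Greedy by value/weight ratio, highest first.
Order: B (163/5=32.60) > A (248/23=10.78) > F (62/6=10.33) > C (248/33=7.52) > G (173/39=4.44) > E (46/17=2.71) > D (42/38=1.11)
Fill: take B (5 @ 163) → take A (23 @ 248) → take F (6 @ 62) → take 20/33 of C → 150.30; 54/54 used.
3 item(s) taken whole; one partial (take 20/33 of C).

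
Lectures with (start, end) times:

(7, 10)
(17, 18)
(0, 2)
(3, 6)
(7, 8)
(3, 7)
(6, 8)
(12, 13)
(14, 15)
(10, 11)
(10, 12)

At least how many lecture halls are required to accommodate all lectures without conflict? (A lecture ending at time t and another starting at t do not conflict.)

Count concurrent intervals with a sweep; the peak is the room count.
starts: [0, 3, 3, 6, 7, 7, 10, 10, 12, 14, 17]
ends:   [2, 6, 7, 8, 8, 10, 11, 12, 13, 15, 18]
s0→1 e2→0 s3→1 s3→2 e6→1 s6→2 e7→1 s7→2 s7→3  — peak 3.

3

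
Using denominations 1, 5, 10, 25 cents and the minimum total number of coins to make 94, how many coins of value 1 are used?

4

Greedy: take as many of the largest coin as possible, then repeat with the remainder.
94 − 3×25→19 − 1×10→9 − 1×5→4 − 4×1→0
Count of 1: 4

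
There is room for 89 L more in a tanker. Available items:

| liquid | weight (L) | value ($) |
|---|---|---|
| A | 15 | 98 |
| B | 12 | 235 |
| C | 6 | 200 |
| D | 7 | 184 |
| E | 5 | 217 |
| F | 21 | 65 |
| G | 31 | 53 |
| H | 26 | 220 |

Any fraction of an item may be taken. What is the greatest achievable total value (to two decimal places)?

Sort by value per unit weight and fill in that order.
Ratios (sorted): E 43.40, C 33.33, D 26.29, B 19.58, H 8.46, A 6.53, F 3.10, G 1.71
take E (5 @ 217); take C (6 @ 200); take D (7 @ 184); take B (12 @ 235); take H (26 @ 220); take A (15 @ 98); take 18/21 of F → 55.71. Capacity used 89/89.
Total value = 1209.71

1209.71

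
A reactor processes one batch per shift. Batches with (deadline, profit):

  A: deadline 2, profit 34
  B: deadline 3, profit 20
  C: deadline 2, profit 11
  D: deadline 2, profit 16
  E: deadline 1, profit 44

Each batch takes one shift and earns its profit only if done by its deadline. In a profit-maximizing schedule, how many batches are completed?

Take jobs in profit order; each goes to the latest open slot no later than its deadline.
By profit: E(d1,44), A(d2,34), B(d3,20), D(d2,16), C(d2,11)
E→slot 1; A→slot 2; B→slot 3; D skipped; C skipped.
3 of 5 scheduled.

3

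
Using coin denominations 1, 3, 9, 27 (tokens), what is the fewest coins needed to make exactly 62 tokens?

6

62 − 2×27→8 − 2×3→2 − 2×1→0
Total coins = 2 + 2 + 2 = 6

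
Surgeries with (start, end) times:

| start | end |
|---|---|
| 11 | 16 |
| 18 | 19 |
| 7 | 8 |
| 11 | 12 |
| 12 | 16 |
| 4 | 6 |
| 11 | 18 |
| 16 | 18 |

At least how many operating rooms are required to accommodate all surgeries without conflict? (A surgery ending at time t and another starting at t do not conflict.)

Count concurrent intervals with a sweep; the peak is the room count.
starts: [4, 7, 11, 11, 11, 12, 16, 18]
ends:   [6, 8, 12, 16, 16, 18, 18, 19]
s4→1 e6→0 s7→1 e8→0 s11→1 s11→2 s11→3  — peak 3.

3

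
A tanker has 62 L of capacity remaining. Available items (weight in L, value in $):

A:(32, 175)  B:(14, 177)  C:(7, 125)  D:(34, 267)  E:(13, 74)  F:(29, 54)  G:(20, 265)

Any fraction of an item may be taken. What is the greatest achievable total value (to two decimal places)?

Ratios (sorted): C 17.86, G 13.25, B 12.64, D 7.85, E 5.69, A 5.47, F 1.86
take C (7 @ 125); take G (20 @ 265); take B (14 @ 177); take 21/34 of D → 164.91. Capacity used 62/62.
Total value = 731.91

731.91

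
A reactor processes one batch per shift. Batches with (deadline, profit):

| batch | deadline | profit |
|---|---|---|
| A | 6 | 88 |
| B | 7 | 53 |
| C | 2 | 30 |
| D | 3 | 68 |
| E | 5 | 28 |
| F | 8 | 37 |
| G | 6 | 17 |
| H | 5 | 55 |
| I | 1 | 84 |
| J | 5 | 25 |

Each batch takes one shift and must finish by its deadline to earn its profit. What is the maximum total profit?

443

Take jobs in profit order; each goes to the latest open slot no later than its deadline.
Profit order: A=88 I=84 D=68 H=55 B=53 F=37 C=30 E=28 J=25 G=17
Assign: A→slot 6, I→slot 1, D→slot 3, H→slot 5, B→slot 7, F→slot 8, C→slot 2, E→slot 4, J skipped, G skipped.
Slots: [1:I] [2:C] [3:D] [4:E] [5:H] [6:A] [7:B] [8:F]
Profit = 84 + 30 + 68 + 28 + 55 + 88 + 53 + 37 = 443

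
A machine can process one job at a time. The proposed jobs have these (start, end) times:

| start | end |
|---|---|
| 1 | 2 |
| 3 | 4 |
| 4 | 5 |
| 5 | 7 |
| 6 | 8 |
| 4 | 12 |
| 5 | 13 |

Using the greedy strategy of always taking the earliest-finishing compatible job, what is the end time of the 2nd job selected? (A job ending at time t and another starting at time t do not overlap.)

4

Sorted by end: (1,2)  (3,4)  (4,5)  (5,7)  (6,8)  (4,12)  (5,13)
take (1,2); take (3,4); take (4,5); take (5,7).
Selected: (1,2) (3,4) (4,5) (5,7)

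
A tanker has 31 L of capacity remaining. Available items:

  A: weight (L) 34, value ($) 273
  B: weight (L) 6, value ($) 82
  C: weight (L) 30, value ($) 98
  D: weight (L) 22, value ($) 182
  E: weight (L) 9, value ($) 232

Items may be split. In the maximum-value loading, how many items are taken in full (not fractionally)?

Sort by value per unit weight and fill in that order.
Ratios (sorted): E 25.78, B 13.67, D 8.27, A 8.03, C 3.27
take E (9 @ 232); take B (6 @ 82); take 16/22 of D → 132.36. Capacity used 31/31.
2 item(s) taken whole; one partial (take 16/22 of D).

2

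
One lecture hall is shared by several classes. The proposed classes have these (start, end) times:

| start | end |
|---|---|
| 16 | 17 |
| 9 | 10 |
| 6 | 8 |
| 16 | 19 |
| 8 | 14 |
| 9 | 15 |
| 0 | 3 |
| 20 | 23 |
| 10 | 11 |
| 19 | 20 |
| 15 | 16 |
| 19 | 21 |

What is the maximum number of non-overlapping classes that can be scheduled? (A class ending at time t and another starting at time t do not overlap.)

8

Sorted by end: (0,3)  (6,8)  (9,10)  (10,11)  (8,14)  (9,15)  (15,16)  (16,17)  (16,19)  (19,20)  (19,21)  (20,23)
take (0,3); take (6,8); take (9,10); take (10,11); take (15,16); take (16,17); take (19,20); skip (19,21); take (20,23).
Selected 8 classes.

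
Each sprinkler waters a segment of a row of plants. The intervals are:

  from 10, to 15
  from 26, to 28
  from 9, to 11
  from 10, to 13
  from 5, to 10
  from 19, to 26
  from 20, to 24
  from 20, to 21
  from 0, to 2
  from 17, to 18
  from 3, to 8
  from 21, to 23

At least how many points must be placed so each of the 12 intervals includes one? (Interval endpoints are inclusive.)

6

Process intervals by earliest right end; each time one isn't hit yet, stab at its right endpoint.
By right end: [0,2]  [3,8]  [5,10]  [9,11]  [10,13]  [10,15]  [17,18]  [20,21]  [21,23]  [20,24]  [19,26]  [26,28]
[0,2] uncovered → point at 2; [3,8] uncovered → point at 8; [9,11] uncovered → point at 11; [17,18] uncovered → point at 18; [20,21] uncovered → point at 21; [26,28] uncovered → point at 28.
Points: 2, 8, 11, 18, 21, 28 (6 total).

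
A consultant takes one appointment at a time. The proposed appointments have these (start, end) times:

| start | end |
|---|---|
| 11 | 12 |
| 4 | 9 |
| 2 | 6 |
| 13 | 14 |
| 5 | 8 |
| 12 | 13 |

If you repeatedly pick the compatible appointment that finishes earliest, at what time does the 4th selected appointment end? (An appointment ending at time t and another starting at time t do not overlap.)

14

Sort by end time and greedily take each interval whose start is ≥ the last chosen end.
Sorted by end: (2,6)  (5,8)  (4,9)  (11,12)  (12,13)  (13,14)
take (2,6); take (11,12); take (12,13); take (13,14).
Selected: (2,6) (11,12) (12,13) (13,14)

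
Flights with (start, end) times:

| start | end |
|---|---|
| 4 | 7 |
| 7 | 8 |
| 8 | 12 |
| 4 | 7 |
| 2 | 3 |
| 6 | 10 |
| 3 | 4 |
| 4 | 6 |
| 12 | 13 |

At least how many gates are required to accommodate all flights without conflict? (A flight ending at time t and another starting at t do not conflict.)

3

Events (time:±→running): 2:+→1 3:-→0 3:+→1 4:-→0 4:+→1 4:+→2 4:+→3 … peak 3.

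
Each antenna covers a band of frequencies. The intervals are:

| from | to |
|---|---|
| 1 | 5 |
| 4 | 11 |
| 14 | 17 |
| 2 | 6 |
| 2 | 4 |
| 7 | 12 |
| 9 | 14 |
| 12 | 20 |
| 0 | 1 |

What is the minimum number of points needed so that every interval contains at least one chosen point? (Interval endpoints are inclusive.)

Sort by right endpoint; whenever an interval is uncovered, place a point at its right end.
Sorted: [0,1] [2,4] [1,5] [2,6] [4,11] [7,12] [9,14] [14,17] [12,20]
{[0,1]} hit by 1; {[2,4],[1,5],[2,6],[4,11]} hit by 4; {[7,12],[9,14]} hit by 12; {[14,17],[12,20]} hit by 17.
Points: 1, 4, 12, 17 (4 total).

4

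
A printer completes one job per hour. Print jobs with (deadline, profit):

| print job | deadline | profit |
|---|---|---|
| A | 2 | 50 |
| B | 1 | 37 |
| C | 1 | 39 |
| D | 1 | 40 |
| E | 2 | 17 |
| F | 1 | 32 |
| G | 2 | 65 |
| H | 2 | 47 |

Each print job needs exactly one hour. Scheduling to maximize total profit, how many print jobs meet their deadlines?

2

By profit: G(d2,65), A(d2,50), H(d2,47), D(d1,40), C(d1,39), B(d1,37), F(d1,32), E(d2,17)
G→slot 2; A→slot 1; H skipped; D skipped; C skipped; B skipped; F skipped; E skipped.
2 of 8 scheduled.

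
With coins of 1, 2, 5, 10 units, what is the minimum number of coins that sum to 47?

Use the largest denomination that fits, subtract, and repeat.
47 = 4×10 + 1×5 + 1×2
Total coins = 4 + 1 + 1 = 6

6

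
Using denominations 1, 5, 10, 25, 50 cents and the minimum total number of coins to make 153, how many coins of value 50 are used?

153 − 3×50→3 − 3×1→0
Count of 50: 3

3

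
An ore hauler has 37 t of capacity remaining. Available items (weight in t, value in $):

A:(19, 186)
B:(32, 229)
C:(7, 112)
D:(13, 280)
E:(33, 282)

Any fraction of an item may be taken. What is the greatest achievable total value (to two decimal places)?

558.42

Sort by value per unit weight and fill in that order.
Ratios (sorted): D 21.54, C 16.00, A 9.79, E 8.55, B 7.16
take D (13 @ 280); take C (7 @ 112); take 17/19 of A → 166.42. Capacity used 37/37.
Total value = 558.42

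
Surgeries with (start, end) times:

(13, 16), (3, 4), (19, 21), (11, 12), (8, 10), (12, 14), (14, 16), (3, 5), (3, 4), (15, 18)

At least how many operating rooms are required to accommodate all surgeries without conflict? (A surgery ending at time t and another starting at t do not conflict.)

Events (time:±→running): 3:+→1 3:+→2 3:+→3 … peak 3.

3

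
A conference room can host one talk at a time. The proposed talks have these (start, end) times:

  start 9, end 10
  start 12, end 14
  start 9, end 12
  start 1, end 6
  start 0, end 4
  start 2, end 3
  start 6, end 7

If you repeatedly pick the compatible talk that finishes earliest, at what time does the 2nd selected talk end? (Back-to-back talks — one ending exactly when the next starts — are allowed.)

7

By end time: (2,3), (0,4), (1,6), (6,7), (9,10), (9,12), (12,14).
Pick (2,3); next start ≥ 3 → (6,7); next start ≥ 7 → (9,10); next start ≥ 10 → (12,14).
Selected: (2,3) (6,7) (9,10) (12,14)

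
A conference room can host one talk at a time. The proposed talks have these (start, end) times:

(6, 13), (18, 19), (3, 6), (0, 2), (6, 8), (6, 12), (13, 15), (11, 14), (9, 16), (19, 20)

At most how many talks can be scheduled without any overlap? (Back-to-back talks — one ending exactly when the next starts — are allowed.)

Order by finish time; keep every interval that doesn't clash with the previous kept one.
Sorted by end: (0,2)  (3,6)  (6,8)  (6,12)  (6,13)  (11,14)  (13,15)  (9,16)  (18,19)  (19,20)
take (0,2); take (3,6); take (6,8); take (11,14); take (18,19); take (19,20).
Selected 6 talks.

6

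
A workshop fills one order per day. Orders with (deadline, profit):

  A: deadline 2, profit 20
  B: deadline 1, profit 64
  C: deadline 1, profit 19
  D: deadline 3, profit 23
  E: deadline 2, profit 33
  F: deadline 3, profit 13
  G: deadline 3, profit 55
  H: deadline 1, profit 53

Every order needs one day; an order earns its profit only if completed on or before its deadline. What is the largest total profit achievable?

By profit: B(d1,64), G(d3,55), H(d1,53), E(d2,33), D(d3,23), A(d2,20), C(d1,19), F(d3,13)
B→slot 1; G→slot 3; H skipped; E→slot 2; D skipped; A skipped; C skipped; F skipped.
Profit = 64 + 33 + 55 = 152

152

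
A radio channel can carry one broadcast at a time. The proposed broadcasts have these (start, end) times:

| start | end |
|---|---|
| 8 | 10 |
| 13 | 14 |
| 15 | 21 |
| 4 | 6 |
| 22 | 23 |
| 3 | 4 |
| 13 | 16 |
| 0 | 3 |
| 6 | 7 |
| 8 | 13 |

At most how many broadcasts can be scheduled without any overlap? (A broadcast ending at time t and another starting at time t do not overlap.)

8

Order by finish time; keep every interval that doesn't clash with the previous kept one.
By end time: (0,3), (3,4), (4,6), (6,7), (8,10), (8,13), (13,14), (13,16), (15,21), (22,23).
Pick (0,3); next start ≥ 3 → (3,4); next start ≥ 4 → (4,6); next start ≥ 6 → (6,7); next start ≥ 7 → (8,10); next start ≥ 10 → (13,14); next start ≥ 14 → (15,21); next start ≥ 21 → (22,23).
Selected 8 broadcasts.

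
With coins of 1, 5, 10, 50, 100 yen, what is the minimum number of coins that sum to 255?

Greedy: take as many of the largest coin as possible, then repeat with the remainder.
255 − 2×100→55 − 1×50→5 − 1×5→0
Total coins = 2 + 1 + 1 = 4

4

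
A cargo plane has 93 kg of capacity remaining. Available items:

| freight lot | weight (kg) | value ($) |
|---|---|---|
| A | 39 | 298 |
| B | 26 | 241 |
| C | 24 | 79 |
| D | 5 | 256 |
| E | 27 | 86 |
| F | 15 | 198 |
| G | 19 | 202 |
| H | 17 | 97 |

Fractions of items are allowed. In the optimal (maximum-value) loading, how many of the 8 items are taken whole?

Sort by value per unit weight and fill in that order.
Ratios (sorted): D 51.20, F 13.20, G 10.63, B 9.27, A 7.64, H 5.71, C 3.29, E 3.19
take D (5 @ 256); take F (15 @ 198); take G (19 @ 202); take B (26 @ 241); take 28/39 of A → 213.95. Capacity used 93/93.
4 item(s) taken whole; one partial (take 28/39 of A).

4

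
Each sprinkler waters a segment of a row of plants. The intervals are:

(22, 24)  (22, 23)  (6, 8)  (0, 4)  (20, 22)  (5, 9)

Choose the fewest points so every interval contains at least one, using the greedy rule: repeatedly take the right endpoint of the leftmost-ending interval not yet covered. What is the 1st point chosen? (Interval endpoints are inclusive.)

4

Process intervals by earliest right end; each time one isn't hit yet, stab at its right endpoint.
Sorted: [0,4] [6,8] [5,9] [20,22] [22,23] [22,24]
{[0,4]} hit by 4; {[6,8],[5,9]} hit by 8; {[20,22],[22,23],[22,24]} hit by 22.
Points: 4, 8, 22 (3 total).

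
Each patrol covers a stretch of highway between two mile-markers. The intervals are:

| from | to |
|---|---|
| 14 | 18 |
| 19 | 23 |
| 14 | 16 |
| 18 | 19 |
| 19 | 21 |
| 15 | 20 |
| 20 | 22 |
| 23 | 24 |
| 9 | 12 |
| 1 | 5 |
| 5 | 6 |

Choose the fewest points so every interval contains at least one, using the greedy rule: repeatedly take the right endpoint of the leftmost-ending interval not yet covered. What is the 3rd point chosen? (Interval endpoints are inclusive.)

16

By right end: [1,5]  [5,6]  [9,12]  [14,16]  [14,18]  [18,19]  [15,20]  [19,21]  [20,22]  [19,23]  [23,24]
[1,5] uncovered → point at 5; [9,12] uncovered → point at 12; [14,16] uncovered → point at 16; [18,19] uncovered → point at 19; [20,22] uncovered → point at 22; [23,24] uncovered → point at 24.
Points: 5, 12, 16, 19, 22, 24 (6 total).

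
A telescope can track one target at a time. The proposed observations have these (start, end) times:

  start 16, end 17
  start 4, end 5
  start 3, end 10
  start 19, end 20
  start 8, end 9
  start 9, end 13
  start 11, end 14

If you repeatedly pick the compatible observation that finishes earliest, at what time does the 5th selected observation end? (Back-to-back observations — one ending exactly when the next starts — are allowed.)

Greedy by earliest finish: after sorting by end time, pick each interval compatible with the last pick.
By end time: (4,5), (8,9), (3,10), (9,13), (11,14), (16,17), (19,20).
Pick (4,5); next start ≥ 5 → (8,9); next start ≥ 9 → (9,13); next start ≥ 13 → (16,17); next start ≥ 17 → (19,20).
Selected: (4,5) (8,9) (9,13) (16,17) (19,20)

20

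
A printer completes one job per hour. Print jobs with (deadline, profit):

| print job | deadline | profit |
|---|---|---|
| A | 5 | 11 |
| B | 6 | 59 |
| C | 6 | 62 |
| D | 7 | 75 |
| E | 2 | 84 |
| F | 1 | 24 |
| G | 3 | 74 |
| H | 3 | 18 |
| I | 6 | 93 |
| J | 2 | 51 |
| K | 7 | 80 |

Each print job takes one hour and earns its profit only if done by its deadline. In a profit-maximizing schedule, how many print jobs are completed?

7

Profit order: I=93 E=84 K=80 D=75 G=74 C=62 B=59 J=51 F=24 H=18 A=11
Assign: I→slot 6, E→slot 2, K→slot 7, D→slot 5, G→slot 3, C→slot 4, B→slot 1, J skipped, F skipped, H skipped, A skipped.
Slots: [1:B] [2:E] [3:G] [4:C] [5:D] [6:I] [7:K]
7 of 11 scheduled.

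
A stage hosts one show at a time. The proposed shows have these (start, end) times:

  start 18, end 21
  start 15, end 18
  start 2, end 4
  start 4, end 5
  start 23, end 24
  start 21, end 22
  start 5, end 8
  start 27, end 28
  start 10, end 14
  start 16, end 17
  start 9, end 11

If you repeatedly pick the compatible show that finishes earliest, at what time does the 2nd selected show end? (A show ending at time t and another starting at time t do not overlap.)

Sorted by end: (2,4)  (4,5)  (5,8)  (9,11)  (10,14)  (16,17)  (15,18)  (18,21)  (21,22)  (23,24)  (27,28)
take (2,4); take (4,5); take (5,8); take (9,11); take (16,17); take (18,21); take (21,22); take (23,24); take (27,28).
Selected: (2,4) (4,5) (5,8) (9,11) (16,17) (18,21) (21,22) (23,24) (27,28)

5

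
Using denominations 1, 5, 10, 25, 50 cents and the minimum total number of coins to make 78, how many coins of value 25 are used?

1

Use the largest denomination that fits, subtract, and repeat.
78 − 1×50→28 − 1×25→3 − 3×1→0
Count of 25: 1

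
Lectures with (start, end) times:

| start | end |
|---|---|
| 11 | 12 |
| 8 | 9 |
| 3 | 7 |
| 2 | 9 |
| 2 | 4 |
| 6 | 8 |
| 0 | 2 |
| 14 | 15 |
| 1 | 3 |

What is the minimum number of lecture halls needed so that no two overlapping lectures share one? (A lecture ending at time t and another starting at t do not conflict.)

Events (time:±→running): 0:+→1 1:+→2 2:-→1 2:+→2 2:+→3 … peak 3.

3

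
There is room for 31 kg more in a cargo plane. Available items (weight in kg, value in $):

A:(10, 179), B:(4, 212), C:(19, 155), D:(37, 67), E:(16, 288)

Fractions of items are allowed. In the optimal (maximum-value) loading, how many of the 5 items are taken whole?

3

Sort by value per unit weight and fill in that order.
Ratios (sorted): B 53.00, E 18.00, A 17.90, C 8.16, D 1.81
take B (4 @ 212); take E (16 @ 288); take A (10 @ 179); take 1/19 of C → 8.16. Capacity used 31/31.
3 item(s) taken whole; one partial (take 1/19 of C).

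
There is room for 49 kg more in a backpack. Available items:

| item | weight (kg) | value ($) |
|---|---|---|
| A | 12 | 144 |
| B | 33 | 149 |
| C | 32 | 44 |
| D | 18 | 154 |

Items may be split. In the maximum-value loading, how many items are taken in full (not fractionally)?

Order: A (144/12=12.00) > D (154/18=8.56) > B (149/33=4.52) > C (44/32=1.38)
Fill: take A (12 @ 144) → take D (18 @ 154) → take 19/33 of B → 85.79; 49/49 used.
2 item(s) taken whole; one partial (take 19/33 of B).

2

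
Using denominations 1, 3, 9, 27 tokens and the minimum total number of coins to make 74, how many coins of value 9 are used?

2

74 = 2×27 + 2×9 + 2×1
Count of 9: 2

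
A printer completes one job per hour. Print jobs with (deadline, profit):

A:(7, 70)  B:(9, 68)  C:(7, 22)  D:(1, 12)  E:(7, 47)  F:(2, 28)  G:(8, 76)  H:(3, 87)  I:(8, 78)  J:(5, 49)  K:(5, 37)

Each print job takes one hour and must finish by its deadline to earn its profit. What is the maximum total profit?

By profit: H(d3,87), I(d8,78), G(d8,76), A(d7,70), B(d9,68), J(d5,49), E(d7,47), K(d5,37), F(d2,28), C(d7,22), D(d1,12)
H→slot 3; I→slot 8; G→slot 7; A→slot 6; B→slot 9; J→slot 5; E→slot 4; K→slot 2; F→slot 1; C skipped; D skipped.
Profit = 28 + 37 + 87 + 47 + 49 + 70 + 76 + 78 + 68 = 540

540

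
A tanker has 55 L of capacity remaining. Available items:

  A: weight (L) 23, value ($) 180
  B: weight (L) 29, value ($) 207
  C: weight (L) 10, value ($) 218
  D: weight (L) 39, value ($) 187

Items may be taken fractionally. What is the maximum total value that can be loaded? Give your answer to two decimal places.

Greedy by value/weight ratio, highest first.
Ratios (sorted): C 21.80, A 7.83, B 7.14, D 4.79
take C (10 @ 218); take A (23 @ 180); take 22/29 of B → 157.03. Capacity used 55/55.
Total value = 555.03

555.03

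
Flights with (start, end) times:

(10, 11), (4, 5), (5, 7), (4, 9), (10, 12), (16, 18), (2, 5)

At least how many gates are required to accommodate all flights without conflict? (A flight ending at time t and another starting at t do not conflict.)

3

starts: [2, 4, 4, 5, 10, 10, 16]
ends:   [5, 5, 7, 9, 11, 12, 18]
s2→1 s4→2 s4→3  — peak 3.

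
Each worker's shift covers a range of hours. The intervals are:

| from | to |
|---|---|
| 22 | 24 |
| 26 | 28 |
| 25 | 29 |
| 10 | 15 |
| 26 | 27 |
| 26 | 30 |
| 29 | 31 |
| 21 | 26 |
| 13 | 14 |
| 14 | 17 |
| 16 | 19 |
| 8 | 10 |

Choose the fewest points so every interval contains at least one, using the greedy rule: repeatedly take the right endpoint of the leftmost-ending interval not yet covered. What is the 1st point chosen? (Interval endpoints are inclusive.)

10

By right end: [8,10]  [13,14]  [10,15]  [14,17]  [16,19]  [22,24]  [21,26]  [26,27]  [26,28]  [25,29]  [26,30]  [29,31]
[8,10] uncovered → point at 10; [13,14] uncovered → point at 14; [16,19] uncovered → point at 19; [22,24] uncovered → point at 24; [26,27] uncovered → point at 27; [29,31] uncovered → point at 31.
Points: 10, 14, 19, 24, 27, 31 (6 total).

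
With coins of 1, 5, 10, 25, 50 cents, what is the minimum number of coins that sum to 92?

6

92 = 1×50 + 1×25 + 1×10 + 1×5 + 2×1
Total coins = 1 + 1 + 1 + 1 + 2 = 6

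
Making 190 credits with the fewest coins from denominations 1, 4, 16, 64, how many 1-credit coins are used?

190 − 2×64→62 − 3×16→14 − 3×4→2 − 2×1→0
Count of 1: 2

2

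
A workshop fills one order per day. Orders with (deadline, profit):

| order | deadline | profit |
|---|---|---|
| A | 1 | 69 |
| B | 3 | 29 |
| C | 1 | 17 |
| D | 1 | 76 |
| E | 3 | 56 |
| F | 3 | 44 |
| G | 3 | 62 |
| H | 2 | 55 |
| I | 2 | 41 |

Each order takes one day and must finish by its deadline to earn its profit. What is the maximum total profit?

Take jobs in profit order; each goes to the latest open slot no later than its deadline.
Profit order: D=76 A=69 G=62 E=56 H=55 F=44 I=41 B=29 C=17
Assign: D→slot 1, A skipped, G→slot 3, E→slot 2, H skipped, F skipped, I skipped, B skipped, C skipped.
Slots: [1:D] [2:E] [3:G]
Profit = 76 + 56 + 62 = 194

194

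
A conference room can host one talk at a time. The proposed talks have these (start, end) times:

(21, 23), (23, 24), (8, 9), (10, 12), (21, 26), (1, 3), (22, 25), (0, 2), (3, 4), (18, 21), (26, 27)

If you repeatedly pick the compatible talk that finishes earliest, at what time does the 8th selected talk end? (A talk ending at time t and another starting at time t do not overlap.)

27

By end time: (0,2), (1,3), (3,4), (8,9), (10,12), (18,21), (21,23), (23,24), (22,25), (21,26), (26,27).
Pick (0,2); next start ≥ 2 → (3,4); next start ≥ 4 → (8,9); next start ≥ 9 → (10,12); next start ≥ 12 → (18,21); next start ≥ 21 → (21,23); next start ≥ 23 → (23,24); next start ≥ 24 → (26,27).
Selected: (0,2) (3,4) (8,9) (10,12) (18,21) (21,23) (23,24) (26,27)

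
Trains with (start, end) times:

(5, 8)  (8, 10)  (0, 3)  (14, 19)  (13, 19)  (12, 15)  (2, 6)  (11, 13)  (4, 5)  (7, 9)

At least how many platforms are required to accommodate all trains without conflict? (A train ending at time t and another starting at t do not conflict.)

3

starts: [0, 2, 4, 5, 7, 8, 11, 12, 13, 14]
ends:   [3, 5, 6, 8, 9, 10, 13, 15, 19, 19]
s0→1 s2→2 e3→1 s4→2 e5→1 s5→2 e6→1 s7→2 e8→1 s8→2 e9→1 e10→0 s11→1 s12→2 e13→1 s13→2 s14→3  — peak 3.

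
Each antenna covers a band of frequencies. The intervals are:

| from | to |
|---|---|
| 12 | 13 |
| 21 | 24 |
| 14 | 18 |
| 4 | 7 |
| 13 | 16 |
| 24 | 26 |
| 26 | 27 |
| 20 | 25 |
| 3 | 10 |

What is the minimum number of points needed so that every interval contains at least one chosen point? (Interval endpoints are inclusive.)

5

By right end: [4,7]  [3,10]  [12,13]  [13,16]  [14,18]  [21,24]  [20,25]  [24,26]  [26,27]
[4,7] uncovered → point at 7; [12,13] uncovered → point at 13; [14,18] uncovered → point at 18; [21,24] uncovered → point at 24; [26,27] uncovered → point at 27.
Points: 7, 13, 18, 24, 27 (5 total).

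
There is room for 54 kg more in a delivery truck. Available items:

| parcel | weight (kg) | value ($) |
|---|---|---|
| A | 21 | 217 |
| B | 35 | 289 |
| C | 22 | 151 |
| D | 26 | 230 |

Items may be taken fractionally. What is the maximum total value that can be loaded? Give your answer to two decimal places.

Sort by value per unit weight and fill in that order.
Ratios (sorted): A 10.33, D 8.85, B 8.26, C 6.86
take A (21 @ 217); take D (26 @ 230); take 7/35 of B → 57.80. Capacity used 54/54.
Total value = 504.80

504.80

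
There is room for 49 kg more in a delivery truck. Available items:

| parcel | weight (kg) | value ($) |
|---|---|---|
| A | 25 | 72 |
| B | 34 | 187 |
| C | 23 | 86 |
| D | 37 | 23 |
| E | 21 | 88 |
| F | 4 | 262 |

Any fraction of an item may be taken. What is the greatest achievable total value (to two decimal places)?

Ratios (sorted): F 65.50, B 5.50, E 4.19, C 3.74, A 2.88, D 0.62
take F (4 @ 262); take B (34 @ 187); take 11/21 of E → 46.10. Capacity used 49/49.
Total value = 495.10

495.10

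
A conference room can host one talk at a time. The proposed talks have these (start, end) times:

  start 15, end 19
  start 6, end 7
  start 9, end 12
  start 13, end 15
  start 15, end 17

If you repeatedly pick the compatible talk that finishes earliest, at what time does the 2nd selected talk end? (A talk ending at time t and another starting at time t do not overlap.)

12

By end time: (6,7), (9,12), (13,15), (15,17), (15,19).
Pick (6,7); next start ≥ 7 → (9,12); next start ≥ 12 → (13,15); next start ≥ 15 → (15,17).
Selected: (6,7) (9,12) (13,15) (15,17)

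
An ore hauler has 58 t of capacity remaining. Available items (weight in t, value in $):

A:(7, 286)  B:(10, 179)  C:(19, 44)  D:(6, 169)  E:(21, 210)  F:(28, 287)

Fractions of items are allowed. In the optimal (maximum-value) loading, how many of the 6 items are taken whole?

4

Sort by value per unit weight and fill in that order.
Order: A (286/7=40.86) > D (169/6=28.17) > B (179/10=17.90) > F (287/28=10.25) > E (210/21=10.00) > C (44/19=2.32)
Fill: take A (7 @ 286) → take D (6 @ 169) → take B (10 @ 179) → take F (28 @ 287) → take 7/21 of E → 70.00; 58/58 used.
4 item(s) taken whole; one partial (take 7/21 of E).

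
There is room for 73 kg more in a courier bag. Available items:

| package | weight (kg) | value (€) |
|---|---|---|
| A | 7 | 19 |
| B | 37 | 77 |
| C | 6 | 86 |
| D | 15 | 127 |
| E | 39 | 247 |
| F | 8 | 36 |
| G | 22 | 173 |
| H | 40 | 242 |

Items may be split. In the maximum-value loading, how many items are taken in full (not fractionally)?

3

Greedy by value/weight ratio, highest first.
Ratios (sorted): C 14.33, D 8.47, G 7.86, E 6.33, H 6.05, F 4.50, A 2.71, B 2.08
take C (6 @ 86); take D (15 @ 127); take G (22 @ 173); take 30/39 of E → 190.00. Capacity used 73/73.
3 item(s) taken whole; one partial (take 30/39 of E).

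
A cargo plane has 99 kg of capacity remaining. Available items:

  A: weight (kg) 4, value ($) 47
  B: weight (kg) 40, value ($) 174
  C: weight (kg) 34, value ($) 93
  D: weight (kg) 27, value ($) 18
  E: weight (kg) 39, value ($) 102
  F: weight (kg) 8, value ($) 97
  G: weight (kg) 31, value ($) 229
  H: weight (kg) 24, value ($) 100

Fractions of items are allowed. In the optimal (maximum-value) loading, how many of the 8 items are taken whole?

4

Ratios (sorted): F 12.12, A 11.75, G 7.39, B 4.35, H 4.17, C 2.74, E 2.62, D 0.67
take F (8 @ 97); take A (4 @ 47); take G (31 @ 229); take B (40 @ 174); take 16/24 of H → 66.67. Capacity used 99/99.
4 item(s) taken whole; one partial (take 16/24 of H).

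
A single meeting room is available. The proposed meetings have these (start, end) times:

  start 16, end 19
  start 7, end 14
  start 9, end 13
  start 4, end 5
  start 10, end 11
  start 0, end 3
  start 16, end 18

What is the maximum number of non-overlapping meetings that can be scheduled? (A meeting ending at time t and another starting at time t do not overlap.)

Order by finish time; keep every interval that doesn't clash with the previous kept one.
Sorted by end: (0,3)  (4,5)  (10,11)  (9,13)  (7,14)  (16,18)  (16,19)
take (0,3); take (4,5); take (10,11); take (16,18).
Selected 4 meetings.

4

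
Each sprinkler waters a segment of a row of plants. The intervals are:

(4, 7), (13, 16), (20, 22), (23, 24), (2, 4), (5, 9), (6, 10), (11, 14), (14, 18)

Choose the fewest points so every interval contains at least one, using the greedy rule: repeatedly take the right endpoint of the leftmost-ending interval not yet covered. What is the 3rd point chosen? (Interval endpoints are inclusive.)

Sort by right endpoint; whenever an interval is uncovered, place a point at its right end.
By right end: [2,4]  [4,7]  [5,9]  [6,10]  [11,14]  [13,16]  [14,18]  [20,22]  [23,24]
[2,4] uncovered → point at 4; [5,9] uncovered → point at 9; [11,14] uncovered → point at 14; [20,22] uncovered → point at 22; [23,24] uncovered → point at 24.
Points: 4, 9, 14, 22, 24 (5 total).

14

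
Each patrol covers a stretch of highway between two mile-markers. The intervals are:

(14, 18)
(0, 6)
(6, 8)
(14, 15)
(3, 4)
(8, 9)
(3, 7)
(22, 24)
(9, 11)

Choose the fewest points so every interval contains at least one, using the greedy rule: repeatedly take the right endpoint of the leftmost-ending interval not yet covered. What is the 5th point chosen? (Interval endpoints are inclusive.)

24

By right end: [3,4]  [0,6]  [3,7]  [6,8]  [8,9]  [9,11]  [14,15]  [14,18]  [22,24]
[3,4] uncovered → point at 4; [6,8] uncovered → point at 8; [9,11] uncovered → point at 11; [14,15] uncovered → point at 15; [22,24] uncovered → point at 24.
Points: 4, 8, 11, 15, 24 (5 total).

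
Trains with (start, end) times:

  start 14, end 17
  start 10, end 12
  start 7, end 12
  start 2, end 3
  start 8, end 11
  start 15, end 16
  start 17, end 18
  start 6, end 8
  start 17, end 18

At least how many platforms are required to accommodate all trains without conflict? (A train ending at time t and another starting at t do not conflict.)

Events (time:±→running): 2:+→1 3:-→0 6:+→1 7:+→2 8:-→1 8:+→2 10:+→3 … peak 3.

3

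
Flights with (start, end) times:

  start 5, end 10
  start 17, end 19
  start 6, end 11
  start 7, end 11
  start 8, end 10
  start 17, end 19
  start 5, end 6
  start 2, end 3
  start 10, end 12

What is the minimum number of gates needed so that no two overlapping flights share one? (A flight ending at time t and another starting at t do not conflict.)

4

The answer is the maximum number of intervals overlapping at any instant.
Events (time:±→running): 2:+→1 3:-→0 5:+→1 5:+→2 6:-→1 6:+→2 7:+→3 8:+→4 … peak 4.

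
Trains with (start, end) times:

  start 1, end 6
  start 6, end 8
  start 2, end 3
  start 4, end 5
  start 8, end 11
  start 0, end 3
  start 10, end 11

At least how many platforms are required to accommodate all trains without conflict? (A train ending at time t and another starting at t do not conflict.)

3

The answer is the maximum number of intervals overlapping at any instant.
starts: [0, 1, 2, 4, 6, 8, 10]
ends:   [3, 3, 5, 6, 8, 11, 11]
s0→1 s1→2 s2→3  — peak 3.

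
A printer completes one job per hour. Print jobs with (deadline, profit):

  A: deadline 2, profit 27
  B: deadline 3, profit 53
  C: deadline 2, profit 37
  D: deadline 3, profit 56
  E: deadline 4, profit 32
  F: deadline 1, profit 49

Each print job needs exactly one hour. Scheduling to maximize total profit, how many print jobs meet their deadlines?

Take jobs in profit order; each goes to the latest open slot no later than its deadline.
Profit order: D=56 B=53 F=49 C=37 E=32 A=27
Assign: D→slot 3, B→slot 2, F→slot 1, C skipped, E→slot 4, A skipped.
Slots: [1:F] [2:B] [3:D] [4:E]
4 of 6 scheduled.

4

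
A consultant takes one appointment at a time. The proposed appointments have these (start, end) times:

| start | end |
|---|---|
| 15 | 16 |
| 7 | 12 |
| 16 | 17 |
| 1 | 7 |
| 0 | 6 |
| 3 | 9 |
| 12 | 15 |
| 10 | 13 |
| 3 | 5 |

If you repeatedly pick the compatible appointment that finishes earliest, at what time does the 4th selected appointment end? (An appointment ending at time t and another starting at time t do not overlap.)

By end time: (3,5), (0,6), (1,7), (3,9), (7,12), (10,13), (12,15), (15,16), (16,17).
Pick (3,5); next start ≥ 5 → (7,12); next start ≥ 12 → (12,15); next start ≥ 15 → (15,16); next start ≥ 16 → (16,17).
Selected: (3,5) (7,12) (12,15) (15,16) (16,17)

16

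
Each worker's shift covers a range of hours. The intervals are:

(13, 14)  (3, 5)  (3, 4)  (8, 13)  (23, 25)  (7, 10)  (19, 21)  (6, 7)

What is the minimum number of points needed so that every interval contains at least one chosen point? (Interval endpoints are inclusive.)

5

Sorted: [3,4] [3,5] [6,7] [7,10] [8,13] [13,14] [19,21] [23,25]
{[3,4],[3,5]} hit by 4; {[6,7],[7,10]} hit by 7; {[8,13],[13,14]} hit by 13; {[19,21]} hit by 21; {[23,25]} hit by 25.
Points: 4, 7, 13, 21, 25 (5 total).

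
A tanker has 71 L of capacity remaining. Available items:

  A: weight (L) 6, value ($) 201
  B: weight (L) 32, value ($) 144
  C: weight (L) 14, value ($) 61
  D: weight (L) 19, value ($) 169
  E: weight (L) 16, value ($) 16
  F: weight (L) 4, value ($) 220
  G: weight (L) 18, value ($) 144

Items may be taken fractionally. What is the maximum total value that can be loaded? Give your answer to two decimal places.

Greedy by value/weight ratio, highest first.
Order: F (220/4=55.00) > A (201/6=33.50) > D (169/19=8.89) > G (144/18=8.00) > B (144/32=4.50) > C (61/14=4.36) > E (16/16=1.00)
Fill: take F (4 @ 220) → take A (6 @ 201) → take D (19 @ 169) → take G (18 @ 144) → take 24/32 of B → 108.00; 71/71 used.
Total value = 842.00

842.00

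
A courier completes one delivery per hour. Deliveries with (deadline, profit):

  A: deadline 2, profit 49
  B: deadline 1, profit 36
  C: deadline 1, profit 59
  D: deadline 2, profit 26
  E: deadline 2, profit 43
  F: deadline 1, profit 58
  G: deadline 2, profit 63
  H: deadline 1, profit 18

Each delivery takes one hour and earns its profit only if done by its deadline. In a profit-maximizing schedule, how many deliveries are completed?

By profit: G(d2,63), C(d1,59), F(d1,58), A(d2,49), E(d2,43), B(d1,36), D(d2,26), H(d1,18)
G→slot 2; C→slot 1; F skipped; A skipped; E skipped; B skipped; D skipped; H skipped.
2 of 8 scheduled.

2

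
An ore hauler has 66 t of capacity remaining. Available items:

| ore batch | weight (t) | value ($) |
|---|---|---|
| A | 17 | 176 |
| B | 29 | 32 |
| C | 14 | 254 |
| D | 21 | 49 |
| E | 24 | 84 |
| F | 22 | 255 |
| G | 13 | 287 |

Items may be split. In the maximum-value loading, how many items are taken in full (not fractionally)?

4

Order: G (287/13=22.08) > C (254/14=18.14) > F (255/22=11.59) > A (176/17=10.35) > E (84/24=3.50) > D (49/21=2.33) > B (32/29=1.10)
Fill: take G (13 @ 287) → take C (14 @ 254) → take F (22 @ 255) → take A (17 @ 176); 66/66 used.
4 item(s) taken whole.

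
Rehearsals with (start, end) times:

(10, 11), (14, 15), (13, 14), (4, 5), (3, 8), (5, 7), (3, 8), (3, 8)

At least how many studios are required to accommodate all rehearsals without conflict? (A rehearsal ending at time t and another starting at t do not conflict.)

4

starts: [3, 3, 3, 4, 5, 10, 13, 14]
ends:   [5, 7, 8, 8, 8, 11, 14, 15]
s3→1 s3→2 s3→3 s4→4  — peak 4.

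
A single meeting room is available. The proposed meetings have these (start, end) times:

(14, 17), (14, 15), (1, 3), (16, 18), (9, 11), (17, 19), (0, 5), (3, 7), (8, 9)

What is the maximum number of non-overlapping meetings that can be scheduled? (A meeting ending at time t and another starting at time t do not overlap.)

6

Order by finish time; keep every interval that doesn't clash with the previous kept one.
By end time: (1,3), (0,5), (3,7), (8,9), (9,11), (14,15), (14,17), (16,18), (17,19).
Pick (1,3); next start ≥ 3 → (3,7); next start ≥ 7 → (8,9); next start ≥ 9 → (9,11); next start ≥ 11 → (14,15); next start ≥ 15 → (16,18).
Selected 6 meetings.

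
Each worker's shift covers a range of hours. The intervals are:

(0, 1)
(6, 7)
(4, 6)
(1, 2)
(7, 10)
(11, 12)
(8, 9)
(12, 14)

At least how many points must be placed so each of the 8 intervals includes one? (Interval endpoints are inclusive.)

4

Process intervals by earliest right end; each time one isn't hit yet, stab at its right endpoint.
Sorted: [0,1] [1,2] [4,6] [6,7] [8,9] [7,10] [11,12] [12,14]
{[0,1],[1,2]} hit by 1; {[4,6],[6,7]} hit by 6; {[8,9],[7,10]} hit by 9; {[11,12],[12,14]} hit by 12.
Points: 1, 6, 9, 12 (4 total).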